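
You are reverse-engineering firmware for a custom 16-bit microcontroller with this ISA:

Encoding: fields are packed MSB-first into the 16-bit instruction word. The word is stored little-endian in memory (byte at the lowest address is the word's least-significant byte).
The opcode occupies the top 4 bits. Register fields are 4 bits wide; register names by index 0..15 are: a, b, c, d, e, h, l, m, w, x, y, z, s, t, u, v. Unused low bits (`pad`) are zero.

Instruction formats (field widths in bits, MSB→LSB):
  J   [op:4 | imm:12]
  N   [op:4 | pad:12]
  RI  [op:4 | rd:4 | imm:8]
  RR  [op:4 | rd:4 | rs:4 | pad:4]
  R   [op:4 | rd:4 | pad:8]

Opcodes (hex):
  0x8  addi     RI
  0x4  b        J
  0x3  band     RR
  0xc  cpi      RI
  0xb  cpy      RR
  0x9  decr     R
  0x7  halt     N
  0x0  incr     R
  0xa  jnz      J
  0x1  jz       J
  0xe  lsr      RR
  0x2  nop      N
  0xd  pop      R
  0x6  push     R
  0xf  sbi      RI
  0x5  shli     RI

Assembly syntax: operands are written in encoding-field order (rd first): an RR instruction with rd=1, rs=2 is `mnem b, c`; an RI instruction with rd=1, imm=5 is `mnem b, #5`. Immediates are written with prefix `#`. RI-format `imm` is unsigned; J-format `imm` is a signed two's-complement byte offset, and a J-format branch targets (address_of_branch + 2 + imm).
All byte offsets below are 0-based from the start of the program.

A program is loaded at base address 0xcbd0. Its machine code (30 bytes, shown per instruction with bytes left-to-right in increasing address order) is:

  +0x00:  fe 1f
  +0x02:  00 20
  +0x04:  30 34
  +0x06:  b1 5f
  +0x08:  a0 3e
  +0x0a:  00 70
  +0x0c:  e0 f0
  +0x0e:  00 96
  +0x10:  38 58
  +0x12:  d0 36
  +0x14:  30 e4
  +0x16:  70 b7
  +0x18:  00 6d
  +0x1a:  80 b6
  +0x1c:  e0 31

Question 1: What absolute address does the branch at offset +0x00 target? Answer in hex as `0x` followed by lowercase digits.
+0x00: fe 1f ⇒ word 0x1ffe (little)
  op=0x1ffe>>12=0x1 ⇒ jz (J)
  imm: (w>>0)&0xfff=0xffe (s12→-2) → #-2
  target = base 0xcbd0 + off 0x00 + 2 + imm -2 = 0xcbd0

0xcbd0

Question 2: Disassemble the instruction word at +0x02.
+0x02: 00 20 ⇒ word 0x2000 (little)
  opcode bits[15:12]=0x2: nop/N

nop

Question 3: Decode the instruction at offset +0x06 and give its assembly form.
shli v, #177

+0x06: b1 5f ⇒ word 0x5fb1 (little)
  op=0x5fb1>>12=0x5 ⇒ shli (RI)
  rd@[11:8]=0xf ⇒ v
  imm@[7:0]=0xb1 ⇒ #177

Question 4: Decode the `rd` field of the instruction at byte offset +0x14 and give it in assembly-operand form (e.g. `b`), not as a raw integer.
e

+0x14: 30 e4 ⇒ word 0xe430 (little)
  op=0xe430>>12=0xe ⇒ lsr (RR)
  rd@[11:8]=0x4 ⇒ e
  rs@[7:4]=0x3 ⇒ d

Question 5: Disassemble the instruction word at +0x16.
cpy m, m

+0x16: 70 b7 ⇒ word 0xb770 (little)
  top 4b → 0xb → cpy [RR]
  rd: (w>>8)&0xf=0x7 → m
  rs: (w>>4)&0xf=0x7 → m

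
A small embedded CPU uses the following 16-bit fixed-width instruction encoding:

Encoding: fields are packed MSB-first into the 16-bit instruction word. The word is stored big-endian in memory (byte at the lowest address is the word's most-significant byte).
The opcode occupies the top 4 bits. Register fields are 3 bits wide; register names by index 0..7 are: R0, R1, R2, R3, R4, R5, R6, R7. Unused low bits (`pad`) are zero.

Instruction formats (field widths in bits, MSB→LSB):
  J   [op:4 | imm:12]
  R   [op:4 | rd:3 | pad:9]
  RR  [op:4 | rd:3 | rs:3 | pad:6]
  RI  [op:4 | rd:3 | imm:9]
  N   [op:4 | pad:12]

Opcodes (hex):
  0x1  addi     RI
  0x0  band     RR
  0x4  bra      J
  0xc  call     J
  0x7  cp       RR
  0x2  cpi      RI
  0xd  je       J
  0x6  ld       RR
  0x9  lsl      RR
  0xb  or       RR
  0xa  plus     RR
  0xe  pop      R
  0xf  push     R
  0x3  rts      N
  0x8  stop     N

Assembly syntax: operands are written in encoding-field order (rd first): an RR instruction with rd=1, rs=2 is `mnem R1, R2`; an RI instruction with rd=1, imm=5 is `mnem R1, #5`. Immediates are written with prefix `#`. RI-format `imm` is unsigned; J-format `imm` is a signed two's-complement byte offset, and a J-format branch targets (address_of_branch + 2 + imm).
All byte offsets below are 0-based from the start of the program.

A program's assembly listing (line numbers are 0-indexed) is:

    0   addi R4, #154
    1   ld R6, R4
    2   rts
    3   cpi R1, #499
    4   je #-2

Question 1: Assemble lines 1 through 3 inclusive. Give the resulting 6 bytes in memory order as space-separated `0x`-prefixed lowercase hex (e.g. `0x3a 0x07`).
0x6d 0x00 0x30 0x00 0x23 0xf3

1. ld fields op=0x6:4|rd=6:3|rs=4:3|pad=0:6 → word 6d00h → 6d 00
2. rts fields op=0x3:4|pad=0:12 → word 3000h → 30 00
3. cpi fields op=0x2:4|rd=1:3|imm=499:9 → word 23f3h → 23 f3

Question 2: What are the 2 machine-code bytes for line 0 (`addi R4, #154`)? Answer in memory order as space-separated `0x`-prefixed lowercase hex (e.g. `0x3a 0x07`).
L0: addi op=0x1:4|rd=4:3|imm=154:9 ⇒ 0x189a ⇒ big 18 9a

0x18 0x9a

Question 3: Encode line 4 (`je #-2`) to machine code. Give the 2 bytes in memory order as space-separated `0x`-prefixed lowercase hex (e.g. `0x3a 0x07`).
line 4 (je): pack op=0xd:4|imm=-2:12 = 0xdffe; big→ df fe

0xdf 0xfe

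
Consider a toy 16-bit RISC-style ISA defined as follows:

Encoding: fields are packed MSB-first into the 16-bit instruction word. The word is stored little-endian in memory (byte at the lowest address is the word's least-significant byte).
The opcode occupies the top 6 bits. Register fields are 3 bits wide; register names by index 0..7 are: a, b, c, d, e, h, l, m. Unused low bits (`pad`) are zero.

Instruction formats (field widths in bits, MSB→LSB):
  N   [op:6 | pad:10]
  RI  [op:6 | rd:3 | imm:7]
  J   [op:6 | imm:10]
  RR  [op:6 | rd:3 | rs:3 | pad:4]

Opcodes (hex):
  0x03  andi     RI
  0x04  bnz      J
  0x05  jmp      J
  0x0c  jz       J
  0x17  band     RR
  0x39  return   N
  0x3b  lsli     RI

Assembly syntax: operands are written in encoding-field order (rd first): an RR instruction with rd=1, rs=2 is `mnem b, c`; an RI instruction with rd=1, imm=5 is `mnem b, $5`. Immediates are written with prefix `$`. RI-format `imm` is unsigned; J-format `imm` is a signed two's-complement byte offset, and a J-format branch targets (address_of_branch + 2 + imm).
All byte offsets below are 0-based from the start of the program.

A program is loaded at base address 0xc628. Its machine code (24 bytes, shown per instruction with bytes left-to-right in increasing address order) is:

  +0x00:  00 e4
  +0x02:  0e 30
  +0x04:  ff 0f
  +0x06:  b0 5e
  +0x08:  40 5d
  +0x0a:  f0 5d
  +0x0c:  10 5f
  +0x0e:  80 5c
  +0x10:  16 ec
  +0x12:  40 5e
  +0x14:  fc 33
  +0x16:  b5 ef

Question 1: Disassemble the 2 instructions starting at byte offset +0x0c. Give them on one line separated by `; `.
off 0x0c: read 10 5f as little → 0x5f10
  op=0x5f10>>10=0x17 ⇒ band (RR)
  [9:7] rd=6 = l
  [6:4] rs=1 = b
off 0x0e: read 80 5c as little → 0x5c80
  op=0x5c80>>10=0x17 ⇒ band (RR)
  [9:7] rd=1 = b
  [6:4] rs=0 = a

band l, b; band b, a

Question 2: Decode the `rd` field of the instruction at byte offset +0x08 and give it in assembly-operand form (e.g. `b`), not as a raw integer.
c

+0x08: 40 5d ⇒ word 0x5d40 (little)
  top 6b → 0x17 → band [RR]
  rd: (w>>7)&0x7=0x2 → c
  rs: (w>>4)&0x7=0x4 → e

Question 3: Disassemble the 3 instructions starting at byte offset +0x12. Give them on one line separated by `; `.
band e, e; jz $-4; lsli m, $53

@+12  little-endian(40 5e) = 0x5e40
  top 6b → 0x17 → band [RR]
  rd: (w>>7)&0x7=0x4 → e
  rs: (w>>4)&0x7=0x4 → e
@+14  little-endian(fc 33) = 0x33fc
  top 6b → 0xc → jz [J]
  imm: (w>>0)&0x3ff=0x3fc (s10→-4) → $-4
@+16  little-endian(b5 ef) = 0xefb5
  top 6b → 0x3b → lsli [RI]
  rd: (w>>7)&0x7=0x7 → m
  imm: (w>>0)&0x7f=0x35 → $53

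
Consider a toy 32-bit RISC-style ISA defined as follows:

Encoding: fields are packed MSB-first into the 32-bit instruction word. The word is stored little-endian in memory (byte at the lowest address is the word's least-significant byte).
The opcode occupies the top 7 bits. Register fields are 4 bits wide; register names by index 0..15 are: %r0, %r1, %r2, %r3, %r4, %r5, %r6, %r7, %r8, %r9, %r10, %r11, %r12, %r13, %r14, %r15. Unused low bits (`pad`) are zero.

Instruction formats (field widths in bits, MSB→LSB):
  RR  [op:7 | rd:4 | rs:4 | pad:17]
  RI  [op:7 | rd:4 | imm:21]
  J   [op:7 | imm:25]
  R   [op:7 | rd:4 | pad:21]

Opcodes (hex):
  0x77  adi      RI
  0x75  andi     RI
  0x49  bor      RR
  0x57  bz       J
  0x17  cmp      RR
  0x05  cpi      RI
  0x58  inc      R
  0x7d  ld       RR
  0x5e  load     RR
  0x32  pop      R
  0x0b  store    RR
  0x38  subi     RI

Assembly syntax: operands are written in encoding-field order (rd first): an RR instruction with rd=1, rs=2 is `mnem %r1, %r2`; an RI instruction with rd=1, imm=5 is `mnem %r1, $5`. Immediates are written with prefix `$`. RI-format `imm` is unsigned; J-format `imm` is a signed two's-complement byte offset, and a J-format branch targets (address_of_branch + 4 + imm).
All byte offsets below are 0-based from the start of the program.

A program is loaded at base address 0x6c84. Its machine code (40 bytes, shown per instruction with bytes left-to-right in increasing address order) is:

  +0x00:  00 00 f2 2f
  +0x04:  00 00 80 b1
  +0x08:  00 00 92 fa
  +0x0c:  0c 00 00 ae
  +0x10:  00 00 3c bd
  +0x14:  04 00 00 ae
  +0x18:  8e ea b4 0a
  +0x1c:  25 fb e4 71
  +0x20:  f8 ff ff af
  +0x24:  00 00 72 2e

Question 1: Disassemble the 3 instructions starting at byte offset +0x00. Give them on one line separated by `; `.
cmp %r15, %r9; inc %r12; ld %r4, %r9

+0x00: 00 00 f2 2f ⇒ word 0x2ff20000 (little)
  top 7b → 0x17 → cmp [RR]
  [24:21] rd=15 = %r15
  [20:17] rs=9 = %r9
+0x04: 00 00 80 b1 ⇒ word 0xb1800000 (little)
  top 7b → 0x58 → inc [R]
  [24:21] rd=12 = %r12
+0x08: 00 00 92 fa ⇒ word 0xfa920000 (little)
  top 7b → 0x7d → ld [RR]
  [24:21] rd=4 = %r4
  [20:17] rs=9 = %r9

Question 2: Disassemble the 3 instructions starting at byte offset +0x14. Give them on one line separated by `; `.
@+14  little-endian(04 00 00 ae) = 0xae000004
  opcode bits[31:25]=0x57: bz/J
  imm@[24:0]=0x4 ⇒ $4
@+18  little-endian(8e ea b4 0a) = 0x0ab4ea8e
  opcode bits[31:25]=0x5: cpi/RI
  rd@[24:21]=0x5 ⇒ %r5
  imm@[20:0]=0x14ea8e ⇒ $1370766
@+1c  little-endian(25 fb e4 71) = 0x71e4fb25
  opcode bits[31:25]=0x38: subi/RI
  rd@[24:21]=0xf ⇒ %r15
  imm@[20:0]=0x4fb25 ⇒ $326437

bz $4; cpi %r5, $1370766; subi %r15, $326437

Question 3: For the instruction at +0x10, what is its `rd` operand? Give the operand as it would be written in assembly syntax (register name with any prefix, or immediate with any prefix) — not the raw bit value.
@+10  little-endian(00 00 3c bd) = 0xbd3c0000
  op=0xbd3c0000>>25=0x5e ⇒ load (RR)
  [24:21] rd=9 = %r9
  [20:17] rs=14 = %r14

%r9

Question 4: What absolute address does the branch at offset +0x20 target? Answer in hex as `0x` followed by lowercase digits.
[20] f8 ff ff af → 0xaffffff8
  op=0xaffffff8>>25=0x57 ⇒ bz (J)
  [24:0] imm=33554424 (s25→-8) = $-8
  target = base 0x6c84 + off 0x20 + 4 + imm -8 = 0x6ca0

0x6ca0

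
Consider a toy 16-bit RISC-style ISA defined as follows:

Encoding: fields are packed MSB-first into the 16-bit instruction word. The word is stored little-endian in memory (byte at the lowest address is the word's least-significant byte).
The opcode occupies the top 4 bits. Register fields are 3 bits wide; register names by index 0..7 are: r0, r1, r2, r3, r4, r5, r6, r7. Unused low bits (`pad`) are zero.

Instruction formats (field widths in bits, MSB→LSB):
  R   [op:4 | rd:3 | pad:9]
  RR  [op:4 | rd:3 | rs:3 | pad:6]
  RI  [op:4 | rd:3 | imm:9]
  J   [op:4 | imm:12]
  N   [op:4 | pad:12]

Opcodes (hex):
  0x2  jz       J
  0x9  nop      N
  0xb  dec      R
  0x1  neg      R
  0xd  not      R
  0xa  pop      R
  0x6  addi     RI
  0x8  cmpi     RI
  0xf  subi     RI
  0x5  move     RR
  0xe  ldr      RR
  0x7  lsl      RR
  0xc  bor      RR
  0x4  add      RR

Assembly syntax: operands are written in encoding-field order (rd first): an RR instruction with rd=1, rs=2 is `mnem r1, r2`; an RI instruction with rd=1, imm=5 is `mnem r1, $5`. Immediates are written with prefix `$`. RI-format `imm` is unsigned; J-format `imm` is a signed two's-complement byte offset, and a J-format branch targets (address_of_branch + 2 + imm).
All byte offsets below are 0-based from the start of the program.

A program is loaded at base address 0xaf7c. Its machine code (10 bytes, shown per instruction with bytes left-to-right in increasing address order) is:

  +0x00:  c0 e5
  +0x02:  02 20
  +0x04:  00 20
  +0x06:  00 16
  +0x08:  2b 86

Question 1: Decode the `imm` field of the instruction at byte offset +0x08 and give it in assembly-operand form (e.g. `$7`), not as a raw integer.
$43

[08] 2b 86 → 0x862b
  opcode bits[15:12]=0x8: cmpi/RI
  rd@[11:9]=0x3 ⇒ r3
  imm@[8:0]=0x2b ⇒ $43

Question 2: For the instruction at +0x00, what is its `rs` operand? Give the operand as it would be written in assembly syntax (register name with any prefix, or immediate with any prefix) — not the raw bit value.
off 0x00: read c0 e5 as little → 0xe5c0
  op=0xe5c0>>12=0xe ⇒ ldr (RR)
  rd: (w>>9)&0x7=0x2 → r2
  rs: (w>>6)&0x7=0x7 → r7

r7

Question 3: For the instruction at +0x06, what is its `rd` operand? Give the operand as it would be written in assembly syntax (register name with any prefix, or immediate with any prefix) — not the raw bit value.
r3

+0x06: 00 16 ⇒ word 0x1600 (little)
  top 4b → 0x1 → neg [R]
  rd: (w>>9)&0x7=0x3 → r3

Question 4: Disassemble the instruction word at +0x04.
jz $0

+0x04: 00 20 ⇒ word 0x2000 (little)
  opcode bits[15:12]=0x2: jz/J
  imm@[11:0]=0x0 ⇒ $0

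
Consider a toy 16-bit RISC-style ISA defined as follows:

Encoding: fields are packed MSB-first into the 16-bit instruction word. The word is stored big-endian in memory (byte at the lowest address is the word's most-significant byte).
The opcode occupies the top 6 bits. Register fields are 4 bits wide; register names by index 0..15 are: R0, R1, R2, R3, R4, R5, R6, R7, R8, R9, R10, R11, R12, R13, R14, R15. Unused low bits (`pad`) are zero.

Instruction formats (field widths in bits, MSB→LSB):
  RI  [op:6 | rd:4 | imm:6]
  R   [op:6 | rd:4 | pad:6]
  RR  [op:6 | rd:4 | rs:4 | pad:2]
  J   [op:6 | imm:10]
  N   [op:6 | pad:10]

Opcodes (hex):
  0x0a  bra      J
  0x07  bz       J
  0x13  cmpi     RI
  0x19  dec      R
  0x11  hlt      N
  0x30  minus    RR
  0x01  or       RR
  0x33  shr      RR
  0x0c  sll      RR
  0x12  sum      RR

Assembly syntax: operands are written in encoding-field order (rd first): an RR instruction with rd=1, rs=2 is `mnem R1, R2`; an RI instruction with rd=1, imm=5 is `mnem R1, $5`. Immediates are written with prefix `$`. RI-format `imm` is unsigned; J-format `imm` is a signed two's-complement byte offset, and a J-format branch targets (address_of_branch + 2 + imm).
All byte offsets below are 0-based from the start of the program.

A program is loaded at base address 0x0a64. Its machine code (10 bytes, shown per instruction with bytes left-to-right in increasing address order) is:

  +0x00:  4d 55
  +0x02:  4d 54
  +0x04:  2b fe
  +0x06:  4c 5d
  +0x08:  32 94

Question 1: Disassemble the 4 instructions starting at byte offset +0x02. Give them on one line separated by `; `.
cmpi R5, $20; bra $-2; cmpi R1, $29; sll R10, R5

[02] 4d 54 → 0x4d54
  opcode bits[15:10]=0x13: cmpi/RI
  [9:6] rd=5 = R5
  [5:0] imm=20 = $20
[04] 2b fe → 0x2bfe
  opcode bits[15:10]=0xa: bra/J
  [9:0] imm=1022 (s10→-2) = $-2
[06] 4c 5d → 0x4c5d
  opcode bits[15:10]=0x13: cmpi/RI
  [9:6] rd=1 = R1
  [5:0] imm=29 = $29
[08] 32 94 → 0x3294
  opcode bits[15:10]=0xc: sll/RR
  [9:6] rd=10 = R10
  [5:2] rs=5 = R5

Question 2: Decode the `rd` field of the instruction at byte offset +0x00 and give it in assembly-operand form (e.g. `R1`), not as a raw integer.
R5

@+00  big-endian(4d 55) = 0x4d55
  top 6b → 0x13 → cmpi [RI]
  rd: (w>>6)&0xf=0x5 → R5
  imm: (w>>0)&0x3f=0x15 → $21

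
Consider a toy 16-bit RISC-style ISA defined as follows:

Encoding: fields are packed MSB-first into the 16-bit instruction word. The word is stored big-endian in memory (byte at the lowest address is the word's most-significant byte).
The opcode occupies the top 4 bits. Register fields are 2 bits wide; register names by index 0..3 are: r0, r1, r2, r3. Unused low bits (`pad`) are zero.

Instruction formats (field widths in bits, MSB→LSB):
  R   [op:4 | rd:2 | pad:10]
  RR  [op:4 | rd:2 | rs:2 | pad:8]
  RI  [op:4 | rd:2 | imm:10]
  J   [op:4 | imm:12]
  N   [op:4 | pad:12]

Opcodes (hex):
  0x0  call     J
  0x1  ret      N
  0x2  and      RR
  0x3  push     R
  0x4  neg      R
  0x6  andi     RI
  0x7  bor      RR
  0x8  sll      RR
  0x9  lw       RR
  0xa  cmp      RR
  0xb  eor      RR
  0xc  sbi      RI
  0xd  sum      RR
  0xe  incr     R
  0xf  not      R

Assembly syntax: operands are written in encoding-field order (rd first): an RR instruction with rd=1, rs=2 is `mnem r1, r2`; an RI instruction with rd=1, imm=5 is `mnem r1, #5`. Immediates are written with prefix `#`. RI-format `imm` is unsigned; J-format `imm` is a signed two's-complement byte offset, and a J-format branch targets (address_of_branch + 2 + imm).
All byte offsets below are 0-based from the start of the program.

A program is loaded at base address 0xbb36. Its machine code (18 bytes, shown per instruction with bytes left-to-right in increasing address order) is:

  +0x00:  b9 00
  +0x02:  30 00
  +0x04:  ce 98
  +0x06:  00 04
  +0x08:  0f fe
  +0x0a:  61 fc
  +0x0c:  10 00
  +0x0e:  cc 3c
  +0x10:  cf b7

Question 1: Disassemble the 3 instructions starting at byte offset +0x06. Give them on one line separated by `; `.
off 0x06: read 00 04 as big → 0x0004
  op=0x0004>>12=0x0 ⇒ call (J)
  [11:0] imm=4 = #4
off 0x08: read 0f fe as big → 0x0ffe
  op=0x0ffe>>12=0x0 ⇒ call (J)
  [11:0] imm=4094 (s12→-2) = #-2
off 0x0a: read 61 fc as big → 0x61fc
  op=0x61fc>>12=0x6 ⇒ andi (RI)
  [11:10] rd=0 = r0
  [9:0] imm=508 = #508

call #4; call #-2; andi r0, #508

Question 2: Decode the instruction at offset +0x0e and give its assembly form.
[0e] cc 3c → 0xcc3c
  op=0xcc3c>>12=0xc ⇒ sbi (RI)
  rd@[11:10]=0x3 ⇒ r3
  imm@[9:0]=0x3c ⇒ #60

sbi r3, #60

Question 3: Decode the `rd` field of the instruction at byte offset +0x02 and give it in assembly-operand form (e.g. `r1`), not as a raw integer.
r0

[02] 30 00 → 0x3000
  top 4b → 0x3 → push [R]
  rd: (w>>10)&0x3=0x0 → r0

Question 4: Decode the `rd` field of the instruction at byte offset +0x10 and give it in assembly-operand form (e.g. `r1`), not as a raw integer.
r3

+0x10: cf b7 ⇒ word 0xcfb7 (big)
  top 4b → 0xc → sbi [RI]
  rd@[11:10]=0x3 ⇒ r3
  imm@[9:0]=0x3b7 ⇒ #951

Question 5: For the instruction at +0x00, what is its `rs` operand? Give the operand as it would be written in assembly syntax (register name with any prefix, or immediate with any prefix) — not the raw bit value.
r1

[00] b9 00 → 0xb900
  opcode bits[15:12]=0xb: eor/RR
  [11:10] rd=2 = r2
  [9:8] rs=1 = r1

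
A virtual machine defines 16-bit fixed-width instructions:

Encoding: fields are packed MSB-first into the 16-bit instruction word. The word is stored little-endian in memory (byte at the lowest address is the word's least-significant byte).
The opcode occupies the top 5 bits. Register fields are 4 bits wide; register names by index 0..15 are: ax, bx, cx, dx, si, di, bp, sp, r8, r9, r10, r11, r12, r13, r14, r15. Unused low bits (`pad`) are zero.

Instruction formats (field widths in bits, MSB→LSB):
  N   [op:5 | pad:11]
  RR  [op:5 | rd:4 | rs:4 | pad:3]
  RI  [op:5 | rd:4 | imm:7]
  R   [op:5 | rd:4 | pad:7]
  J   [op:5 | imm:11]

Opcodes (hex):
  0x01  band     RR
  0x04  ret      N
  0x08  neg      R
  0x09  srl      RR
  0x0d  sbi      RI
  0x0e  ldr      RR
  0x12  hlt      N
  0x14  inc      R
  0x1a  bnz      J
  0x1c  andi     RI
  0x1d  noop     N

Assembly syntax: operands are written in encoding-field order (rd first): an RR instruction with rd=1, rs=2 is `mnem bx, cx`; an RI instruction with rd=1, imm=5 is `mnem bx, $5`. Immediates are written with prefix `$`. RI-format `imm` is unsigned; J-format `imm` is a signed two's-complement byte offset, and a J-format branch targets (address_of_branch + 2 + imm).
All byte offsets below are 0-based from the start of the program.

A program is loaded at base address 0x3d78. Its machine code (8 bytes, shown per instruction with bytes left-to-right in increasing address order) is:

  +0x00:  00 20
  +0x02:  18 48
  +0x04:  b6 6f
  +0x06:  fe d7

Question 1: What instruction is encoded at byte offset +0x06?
off 0x06: read fe d7 as little → 0xd7fe
  op=0xd7fe>>11=0x1a ⇒ bnz (J)
  imm@[10:0]=0x7fe (s11→-2) ⇒ $-2

bnz $-2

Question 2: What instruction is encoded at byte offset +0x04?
off 0x04: read b6 6f as little → 0x6fb6
  top 5b → 0xd → sbi [RI]
  rd: (w>>7)&0xf=0xf → r15
  imm: (w>>0)&0x7f=0x36 → $54

sbi r15, $54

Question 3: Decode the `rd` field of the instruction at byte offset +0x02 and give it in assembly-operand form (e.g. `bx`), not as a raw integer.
+0x02: 18 48 ⇒ word 0x4818 (little)
  top 5b → 0x9 → srl [RR]
  rd@[10:7]=0x0 ⇒ ax
  rs@[6:3]=0x3 ⇒ dx

ax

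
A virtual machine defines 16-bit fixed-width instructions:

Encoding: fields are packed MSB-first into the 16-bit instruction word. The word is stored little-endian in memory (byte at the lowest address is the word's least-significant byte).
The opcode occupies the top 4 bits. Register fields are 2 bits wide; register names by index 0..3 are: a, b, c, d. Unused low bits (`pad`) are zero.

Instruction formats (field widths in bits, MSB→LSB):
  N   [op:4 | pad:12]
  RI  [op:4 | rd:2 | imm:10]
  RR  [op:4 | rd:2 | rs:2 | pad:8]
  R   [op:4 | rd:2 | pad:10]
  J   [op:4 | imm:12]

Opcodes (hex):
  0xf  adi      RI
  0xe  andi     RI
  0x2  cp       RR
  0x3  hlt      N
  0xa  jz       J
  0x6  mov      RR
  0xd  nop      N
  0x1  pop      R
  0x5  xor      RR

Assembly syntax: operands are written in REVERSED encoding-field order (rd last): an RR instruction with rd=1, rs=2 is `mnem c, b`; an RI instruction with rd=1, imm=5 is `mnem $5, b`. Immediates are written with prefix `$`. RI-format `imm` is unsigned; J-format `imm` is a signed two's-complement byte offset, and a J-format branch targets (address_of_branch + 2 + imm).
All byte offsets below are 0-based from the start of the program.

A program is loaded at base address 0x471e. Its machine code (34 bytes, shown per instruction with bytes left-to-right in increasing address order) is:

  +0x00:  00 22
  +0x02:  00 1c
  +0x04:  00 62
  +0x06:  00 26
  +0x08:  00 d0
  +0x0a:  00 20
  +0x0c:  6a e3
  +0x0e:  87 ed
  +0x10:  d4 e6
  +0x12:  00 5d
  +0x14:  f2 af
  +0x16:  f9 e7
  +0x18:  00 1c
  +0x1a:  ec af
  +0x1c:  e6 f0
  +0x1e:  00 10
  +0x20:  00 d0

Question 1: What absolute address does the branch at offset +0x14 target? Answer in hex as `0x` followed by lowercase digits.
0x4726

off 0x14: read f2 af as little → 0xaff2
  op=0xaff2>>12=0xa ⇒ jz (J)
  imm: (w>>0)&0xfff=0xff2 (s12→-14) → $-14
  target = base 0x471e + off 0x14 + 2 + imm -14 = 0x4726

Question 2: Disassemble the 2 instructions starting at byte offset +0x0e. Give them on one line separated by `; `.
off 0x0e: read 87 ed as little → 0xed87
  top 4b → 0xe → andi [RI]
  [11:10] rd=3 = d
  [9:0] imm=391 = $391
off 0x10: read d4 e6 as little → 0xe6d4
  top 4b → 0xe → andi [RI]
  [11:10] rd=1 = b
  [9:0] imm=724 = $724

andi $391, d; andi $724, b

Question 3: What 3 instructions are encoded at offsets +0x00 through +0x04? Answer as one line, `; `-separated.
cp c, a; pop d; mov c, a

+0x00: 00 22 ⇒ word 0x2200 (little)
  op=0x2200>>12=0x2 ⇒ cp (RR)
  rd@[11:10]=0x0 ⇒ a
  rs@[9:8]=0x2 ⇒ c
+0x02: 00 1c ⇒ word 0x1c00 (little)
  op=0x1c00>>12=0x1 ⇒ pop (R)
  rd@[11:10]=0x3 ⇒ d
+0x04: 00 62 ⇒ word 0x6200 (little)
  op=0x6200>>12=0x6 ⇒ mov (RR)
  rd@[11:10]=0x0 ⇒ a
  rs@[9:8]=0x2 ⇒ c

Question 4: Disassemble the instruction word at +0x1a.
off 0x1a: read ec af as little → 0xafec
  op=0xafec>>12=0xa ⇒ jz (J)
  imm: (w>>0)&0xfff=0xfec (s12→-20) → $-20

jz $-20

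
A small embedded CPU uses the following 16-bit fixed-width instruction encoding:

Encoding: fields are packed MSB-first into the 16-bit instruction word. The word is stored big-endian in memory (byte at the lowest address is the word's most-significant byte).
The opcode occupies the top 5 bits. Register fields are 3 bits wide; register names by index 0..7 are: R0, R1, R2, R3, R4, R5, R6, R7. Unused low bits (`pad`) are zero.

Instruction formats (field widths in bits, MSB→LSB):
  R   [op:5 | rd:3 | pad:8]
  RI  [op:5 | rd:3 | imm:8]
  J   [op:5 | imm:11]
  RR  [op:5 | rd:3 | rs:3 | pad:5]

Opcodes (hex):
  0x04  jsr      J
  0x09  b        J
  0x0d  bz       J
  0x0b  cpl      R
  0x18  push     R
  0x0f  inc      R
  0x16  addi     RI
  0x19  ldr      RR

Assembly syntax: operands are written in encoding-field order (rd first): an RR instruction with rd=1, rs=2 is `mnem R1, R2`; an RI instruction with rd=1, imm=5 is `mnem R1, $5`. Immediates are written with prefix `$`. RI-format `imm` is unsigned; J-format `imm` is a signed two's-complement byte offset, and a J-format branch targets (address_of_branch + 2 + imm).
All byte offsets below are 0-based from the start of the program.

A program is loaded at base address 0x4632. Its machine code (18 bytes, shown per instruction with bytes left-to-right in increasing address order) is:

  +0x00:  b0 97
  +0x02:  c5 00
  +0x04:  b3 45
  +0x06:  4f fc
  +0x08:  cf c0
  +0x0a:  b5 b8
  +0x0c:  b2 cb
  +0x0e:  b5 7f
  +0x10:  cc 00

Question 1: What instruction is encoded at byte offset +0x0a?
[0a] b5 b8 → 0xb5b8
  top 5b → 0x16 → addi [RI]
  [10:8] rd=5 = R5
  [7:0] imm=184 = $184

addi R5, $184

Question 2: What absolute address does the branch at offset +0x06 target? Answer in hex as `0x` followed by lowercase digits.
0x4636

+0x06: 4f fc ⇒ word 0x4ffc (big)
  opcode bits[15:11]=0x9: b/J
  imm@[10:0]=0x7fc (s11→-4) ⇒ $-4
  target = base 0x4632 + off 0x06 + 2 + imm -4 = 0x4636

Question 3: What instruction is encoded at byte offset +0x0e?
off 0x0e: read b5 7f as big → 0xb57f
  opcode bits[15:11]=0x16: addi/RI
  rd: (w>>8)&0x7=0x5 → R5
  imm: (w>>0)&0xff=0x7f → $127

addi R5, $127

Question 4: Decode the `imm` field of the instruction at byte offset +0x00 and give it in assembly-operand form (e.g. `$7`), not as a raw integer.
$151

@+00  big-endian(b0 97) = 0xb097
  top 5b → 0x16 → addi [RI]
  [10:8] rd=0 = R0
  [7:0] imm=151 = $151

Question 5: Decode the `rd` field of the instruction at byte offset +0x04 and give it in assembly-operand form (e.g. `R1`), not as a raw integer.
R3

+0x04: b3 45 ⇒ word 0xb345 (big)
  opcode bits[15:11]=0x16: addi/RI
  rd@[10:8]=0x3 ⇒ R3
  imm@[7:0]=0x45 ⇒ $69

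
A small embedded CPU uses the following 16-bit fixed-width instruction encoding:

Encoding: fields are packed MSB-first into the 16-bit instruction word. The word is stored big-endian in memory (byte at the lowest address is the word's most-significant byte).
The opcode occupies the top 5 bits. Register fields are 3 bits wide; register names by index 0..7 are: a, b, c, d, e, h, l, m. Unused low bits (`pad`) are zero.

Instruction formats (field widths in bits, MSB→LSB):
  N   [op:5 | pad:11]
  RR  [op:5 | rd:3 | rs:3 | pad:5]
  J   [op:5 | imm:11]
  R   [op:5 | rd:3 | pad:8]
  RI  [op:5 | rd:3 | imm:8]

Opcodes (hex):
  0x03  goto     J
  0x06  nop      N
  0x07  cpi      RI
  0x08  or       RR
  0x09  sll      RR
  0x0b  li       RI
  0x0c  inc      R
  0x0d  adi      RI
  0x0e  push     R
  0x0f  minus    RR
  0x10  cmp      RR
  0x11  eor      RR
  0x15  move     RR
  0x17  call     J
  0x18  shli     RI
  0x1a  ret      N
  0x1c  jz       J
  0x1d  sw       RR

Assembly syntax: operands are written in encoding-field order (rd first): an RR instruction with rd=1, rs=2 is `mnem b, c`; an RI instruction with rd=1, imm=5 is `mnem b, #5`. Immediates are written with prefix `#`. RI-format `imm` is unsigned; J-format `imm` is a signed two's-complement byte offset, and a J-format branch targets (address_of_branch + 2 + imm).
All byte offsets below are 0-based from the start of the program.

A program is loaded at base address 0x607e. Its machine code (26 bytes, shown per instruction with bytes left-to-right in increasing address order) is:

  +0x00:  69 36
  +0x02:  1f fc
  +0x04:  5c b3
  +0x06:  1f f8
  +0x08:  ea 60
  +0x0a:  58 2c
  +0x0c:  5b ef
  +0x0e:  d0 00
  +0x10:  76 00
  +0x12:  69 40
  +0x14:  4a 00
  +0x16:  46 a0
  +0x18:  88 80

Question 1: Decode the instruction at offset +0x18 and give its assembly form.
@+18  big-endian(88 80) = 0x8880
  opcode bits[15:11]=0x11: eor/RR
  rd@[10:8]=0x0 ⇒ a
  rs@[7:5]=0x4 ⇒ e

eor a, e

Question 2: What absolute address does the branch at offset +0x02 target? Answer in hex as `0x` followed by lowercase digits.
+0x02: 1f fc ⇒ word 0x1ffc (big)
  opcode bits[15:11]=0x3: goto/J
  [10:0] imm=2044 (s11→-4) = #-4
  target = base 0x607e + off 0x02 + 2 + imm -4 = 0x607e

0x607e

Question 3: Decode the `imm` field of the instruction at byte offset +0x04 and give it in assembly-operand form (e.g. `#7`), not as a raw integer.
[04] 5c b3 → 0x5cb3
  op=0x5cb3>>11=0xb ⇒ li (RI)
  [10:8] rd=4 = e
  [7:0] imm=179 = #179

#179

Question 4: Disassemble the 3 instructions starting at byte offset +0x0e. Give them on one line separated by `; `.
ret; push l; adi b, #64

off 0x0e: read d0 00 as big → 0xd000
  top 5b → 0x1a → ret [N]
off 0x10: read 76 00 as big → 0x7600
  top 5b → 0xe → push [R]
  [10:8] rd=6 = l
off 0x12: read 69 40 as big → 0x6940
  top 5b → 0xd → adi [RI]
  [10:8] rd=1 = b
  [7:0] imm=64 = #64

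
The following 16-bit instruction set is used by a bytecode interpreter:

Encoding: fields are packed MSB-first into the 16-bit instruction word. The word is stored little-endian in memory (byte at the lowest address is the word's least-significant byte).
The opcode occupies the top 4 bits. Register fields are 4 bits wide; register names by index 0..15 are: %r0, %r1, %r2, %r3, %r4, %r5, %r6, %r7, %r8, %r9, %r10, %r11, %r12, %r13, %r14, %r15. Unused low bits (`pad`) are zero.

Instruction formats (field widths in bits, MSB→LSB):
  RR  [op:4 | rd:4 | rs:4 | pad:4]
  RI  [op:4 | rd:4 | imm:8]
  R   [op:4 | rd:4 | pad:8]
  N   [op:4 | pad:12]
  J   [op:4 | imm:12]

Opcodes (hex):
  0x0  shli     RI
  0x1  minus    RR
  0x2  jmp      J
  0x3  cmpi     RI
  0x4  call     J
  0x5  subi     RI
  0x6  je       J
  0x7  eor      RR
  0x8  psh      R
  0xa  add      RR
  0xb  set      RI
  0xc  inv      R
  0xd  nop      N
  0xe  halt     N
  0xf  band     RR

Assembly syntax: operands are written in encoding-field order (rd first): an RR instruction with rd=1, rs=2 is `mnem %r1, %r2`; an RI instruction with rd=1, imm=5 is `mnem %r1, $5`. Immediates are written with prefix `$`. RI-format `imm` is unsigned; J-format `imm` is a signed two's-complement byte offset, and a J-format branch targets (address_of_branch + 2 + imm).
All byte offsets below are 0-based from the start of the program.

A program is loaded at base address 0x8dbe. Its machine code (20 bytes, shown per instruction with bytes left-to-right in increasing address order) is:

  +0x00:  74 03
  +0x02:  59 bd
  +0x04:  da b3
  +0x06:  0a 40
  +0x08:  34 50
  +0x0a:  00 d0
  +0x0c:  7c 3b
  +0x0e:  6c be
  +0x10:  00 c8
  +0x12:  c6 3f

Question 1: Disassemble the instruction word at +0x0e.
@+0e  little-endian(6c be) = 0xbe6c
  top 4b → 0xb → set [RI]
  [11:8] rd=14 = %r14
  [7:0] imm=108 = $108

set %r14, $108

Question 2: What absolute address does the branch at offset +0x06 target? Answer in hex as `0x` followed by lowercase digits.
0x8dd0

[06] 0a 40 → 0x400a
  opcode bits[15:12]=0x4: call/J
  imm@[11:0]=0xa ⇒ $10
  target = base 0x8dbe + off 0x06 + 2 + imm 10 = 0x8dd0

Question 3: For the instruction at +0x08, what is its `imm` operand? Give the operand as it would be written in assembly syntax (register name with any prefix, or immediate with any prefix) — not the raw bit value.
$52

off 0x08: read 34 50 as little → 0x5034
  top 4b → 0x5 → subi [RI]
  [11:8] rd=0 = %r0
  [7:0] imm=52 = $52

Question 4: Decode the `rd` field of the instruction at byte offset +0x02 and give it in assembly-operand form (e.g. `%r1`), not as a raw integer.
%r13

off 0x02: read 59 bd as little → 0xbd59
  opcode bits[15:12]=0xb: set/RI
  rd: (w>>8)&0xf=0xd → %r13
  imm: (w>>0)&0xff=0x59 → $89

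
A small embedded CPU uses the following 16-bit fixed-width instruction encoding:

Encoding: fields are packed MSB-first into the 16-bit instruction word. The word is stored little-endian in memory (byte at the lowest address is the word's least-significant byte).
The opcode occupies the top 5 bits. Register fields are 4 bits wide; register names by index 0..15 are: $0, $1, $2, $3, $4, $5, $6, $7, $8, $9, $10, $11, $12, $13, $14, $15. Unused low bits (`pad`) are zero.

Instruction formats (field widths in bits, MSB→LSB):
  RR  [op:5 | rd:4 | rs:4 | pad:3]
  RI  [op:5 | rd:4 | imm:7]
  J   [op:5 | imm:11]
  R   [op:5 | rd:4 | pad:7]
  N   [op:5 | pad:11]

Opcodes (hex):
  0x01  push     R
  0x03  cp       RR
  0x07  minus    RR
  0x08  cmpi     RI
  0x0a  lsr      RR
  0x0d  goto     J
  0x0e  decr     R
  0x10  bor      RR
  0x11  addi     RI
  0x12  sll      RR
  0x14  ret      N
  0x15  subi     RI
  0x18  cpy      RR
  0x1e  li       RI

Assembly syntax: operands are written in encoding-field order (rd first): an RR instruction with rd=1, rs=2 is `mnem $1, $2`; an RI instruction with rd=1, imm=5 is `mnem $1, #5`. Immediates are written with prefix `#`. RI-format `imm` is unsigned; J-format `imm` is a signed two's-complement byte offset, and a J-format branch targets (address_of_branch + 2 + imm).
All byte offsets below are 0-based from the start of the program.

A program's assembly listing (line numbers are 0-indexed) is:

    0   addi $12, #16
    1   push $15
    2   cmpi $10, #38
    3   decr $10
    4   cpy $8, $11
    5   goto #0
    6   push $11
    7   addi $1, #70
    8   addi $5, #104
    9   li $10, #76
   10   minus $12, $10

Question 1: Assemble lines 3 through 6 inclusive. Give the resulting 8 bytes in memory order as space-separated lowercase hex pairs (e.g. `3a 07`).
00 75 58 c4 00 68 80 0d

line 3 (decr): pack op=0xe:5|rd=10:4|pad=0:7 = 0x7500; little→ 00 75
line 4 (cpy): pack op=0x18:5|rd=8:4|rs=11:4|pad=0:3 = 0xc458; little→ 58 c4
line 5 (goto): pack op=0xd:5|imm=0:11 = 0x6800; little→ 00 68
line 6 (push): pack op=0x1:5|rd=11:4|pad=0:7 = 0x0d80; little→ 80 0d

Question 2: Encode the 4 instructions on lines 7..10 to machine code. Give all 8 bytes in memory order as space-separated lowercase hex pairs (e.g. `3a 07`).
c6 88 e8 8a 4c f5 50 3e

7. addi fields op=0x11:5|rd=1:4|imm=70:7 → word 88c6h → c6 88
8. addi fields op=0x11:5|rd=5:4|imm=104:7 → word 8ae8h → e8 8a
9. li fields op=0x1e:5|rd=10:4|imm=76:7 → word f54ch → 4c f5
10. minus fields op=0x7:5|rd=12:4|rs=10:4|pad=0:3 → word 3e50h → 50 3e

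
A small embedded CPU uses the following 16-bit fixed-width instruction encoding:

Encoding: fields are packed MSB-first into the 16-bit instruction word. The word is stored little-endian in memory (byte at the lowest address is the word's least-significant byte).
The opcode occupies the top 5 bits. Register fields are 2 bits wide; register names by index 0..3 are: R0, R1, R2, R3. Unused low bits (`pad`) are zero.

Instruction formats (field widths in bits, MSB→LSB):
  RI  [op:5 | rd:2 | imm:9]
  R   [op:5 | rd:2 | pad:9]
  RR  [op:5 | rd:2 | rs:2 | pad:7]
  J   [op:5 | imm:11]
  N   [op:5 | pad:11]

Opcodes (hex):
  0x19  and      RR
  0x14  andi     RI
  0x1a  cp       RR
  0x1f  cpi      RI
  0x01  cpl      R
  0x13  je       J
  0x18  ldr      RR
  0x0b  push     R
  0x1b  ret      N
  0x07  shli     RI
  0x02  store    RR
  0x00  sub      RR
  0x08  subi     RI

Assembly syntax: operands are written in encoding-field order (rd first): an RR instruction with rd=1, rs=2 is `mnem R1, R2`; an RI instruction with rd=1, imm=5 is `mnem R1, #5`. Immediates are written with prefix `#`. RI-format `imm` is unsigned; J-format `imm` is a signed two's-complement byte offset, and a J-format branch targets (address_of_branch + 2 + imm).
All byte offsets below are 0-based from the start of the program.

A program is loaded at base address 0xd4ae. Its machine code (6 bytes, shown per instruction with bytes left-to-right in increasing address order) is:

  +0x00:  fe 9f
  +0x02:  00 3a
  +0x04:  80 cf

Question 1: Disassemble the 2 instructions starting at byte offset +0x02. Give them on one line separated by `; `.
shli R1, #0; and R3, R3

+0x02: 00 3a ⇒ word 0x3a00 (little)
  op=0x3a00>>11=0x7 ⇒ shli (RI)
  [10:9] rd=1 = R1
  [8:0] imm=0 = #0
+0x04: 80 cf ⇒ word 0xcf80 (little)
  op=0xcf80>>11=0x19 ⇒ and (RR)
  [10:9] rd=3 = R3
  [8:7] rs=3 = R3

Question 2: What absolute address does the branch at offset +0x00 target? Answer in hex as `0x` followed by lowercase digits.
0xd4ae

off 0x00: read fe 9f as little → 0x9ffe
  top 5b → 0x13 → je [J]
  imm@[10:0]=0x7fe (s11→-2) ⇒ #-2
  target = base 0xd4ae + off 0x00 + 2 + imm -2 = 0xd4ae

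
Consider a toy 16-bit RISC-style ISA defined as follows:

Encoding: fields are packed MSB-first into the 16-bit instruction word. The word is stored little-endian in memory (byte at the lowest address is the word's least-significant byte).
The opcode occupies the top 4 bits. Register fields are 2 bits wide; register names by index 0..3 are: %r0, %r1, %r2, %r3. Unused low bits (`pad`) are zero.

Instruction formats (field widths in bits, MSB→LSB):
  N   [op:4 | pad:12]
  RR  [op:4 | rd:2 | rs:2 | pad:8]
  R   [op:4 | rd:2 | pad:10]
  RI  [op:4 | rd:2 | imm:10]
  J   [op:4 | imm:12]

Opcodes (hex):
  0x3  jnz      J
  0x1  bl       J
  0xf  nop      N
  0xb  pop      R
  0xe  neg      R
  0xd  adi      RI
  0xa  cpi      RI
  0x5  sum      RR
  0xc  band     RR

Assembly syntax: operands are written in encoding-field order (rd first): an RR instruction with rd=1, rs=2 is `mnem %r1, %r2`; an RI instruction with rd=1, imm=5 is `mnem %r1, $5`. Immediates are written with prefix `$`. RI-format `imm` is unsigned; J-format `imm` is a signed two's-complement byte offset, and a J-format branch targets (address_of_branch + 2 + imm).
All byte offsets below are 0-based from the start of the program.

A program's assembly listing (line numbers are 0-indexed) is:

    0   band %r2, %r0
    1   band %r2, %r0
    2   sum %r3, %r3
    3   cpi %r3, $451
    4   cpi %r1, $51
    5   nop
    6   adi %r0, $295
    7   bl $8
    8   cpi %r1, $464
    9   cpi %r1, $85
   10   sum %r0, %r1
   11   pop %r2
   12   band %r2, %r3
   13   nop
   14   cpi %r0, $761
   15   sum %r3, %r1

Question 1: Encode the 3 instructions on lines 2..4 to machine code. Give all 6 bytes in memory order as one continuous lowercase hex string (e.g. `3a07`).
005fc3ad33a4

2. sum fields op=0x5:4|rd=3:2|rs=3:2|pad=0:8 → word 5f00h → 00 5f
3. cpi fields op=0xa:4|rd=3:2|imm=451:10 → word adc3h → c3 ad
4. cpi fields op=0xa:4|rd=1:2|imm=51:10 → word a433h → 33 a4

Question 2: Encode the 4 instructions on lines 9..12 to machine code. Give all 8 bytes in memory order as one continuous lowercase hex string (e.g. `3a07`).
55a4005100b800cb

L9: cpi op=0xa:4|rd=1:2|imm=85:10 ⇒ 0xa455 ⇒ little 55 a4
L10: sum op=0x5:4|rd=0:2|rs=1:2|pad=0:8 ⇒ 0x5100 ⇒ little 00 51
L11: pop op=0xb:4|rd=2:2|pad=0:10 ⇒ 0xb800 ⇒ little 00 b8
L12: band op=0xc:4|rd=2:2|rs=3:2|pad=0:8 ⇒ 0xcb00 ⇒ little 00 cb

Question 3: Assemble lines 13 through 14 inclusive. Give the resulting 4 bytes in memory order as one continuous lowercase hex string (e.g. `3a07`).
L13: nop op=0xf:4|pad=0:12 ⇒ 0xf000 ⇒ little 00 f0
L14: cpi op=0xa:4|rd=0:2|imm=761:10 ⇒ 0xa2f9 ⇒ little f9 a2

00f0f9a2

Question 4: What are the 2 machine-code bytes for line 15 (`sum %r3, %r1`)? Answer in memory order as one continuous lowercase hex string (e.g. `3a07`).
15. sum fields op=0x5:4|rd=3:2|rs=1:2|pad=0:8 → word 5d00h → 00 5d

005d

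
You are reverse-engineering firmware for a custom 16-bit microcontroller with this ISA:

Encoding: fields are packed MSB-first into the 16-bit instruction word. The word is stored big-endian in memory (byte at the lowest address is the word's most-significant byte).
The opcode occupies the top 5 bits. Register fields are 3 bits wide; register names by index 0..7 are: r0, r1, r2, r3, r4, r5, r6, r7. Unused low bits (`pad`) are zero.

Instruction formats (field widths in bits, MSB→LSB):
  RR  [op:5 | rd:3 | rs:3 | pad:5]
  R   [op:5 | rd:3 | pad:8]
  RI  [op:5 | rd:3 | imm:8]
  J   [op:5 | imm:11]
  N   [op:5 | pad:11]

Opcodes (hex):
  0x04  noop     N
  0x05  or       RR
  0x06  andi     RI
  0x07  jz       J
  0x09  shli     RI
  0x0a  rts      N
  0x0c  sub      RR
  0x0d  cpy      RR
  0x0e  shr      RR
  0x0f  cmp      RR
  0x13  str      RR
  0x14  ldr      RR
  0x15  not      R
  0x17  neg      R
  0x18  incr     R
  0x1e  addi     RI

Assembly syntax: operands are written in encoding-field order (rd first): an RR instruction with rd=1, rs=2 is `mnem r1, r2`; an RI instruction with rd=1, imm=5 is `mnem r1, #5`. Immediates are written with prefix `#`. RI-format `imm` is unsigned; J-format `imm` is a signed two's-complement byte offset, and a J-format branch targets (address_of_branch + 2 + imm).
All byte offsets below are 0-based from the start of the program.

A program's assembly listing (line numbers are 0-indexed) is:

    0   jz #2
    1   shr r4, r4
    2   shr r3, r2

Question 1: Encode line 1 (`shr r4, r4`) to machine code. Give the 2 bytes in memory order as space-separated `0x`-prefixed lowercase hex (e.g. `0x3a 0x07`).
1. shr fields op=0xe:5|rd=4:3|rs=4:3|pad=0:5 → word 7480h → 74 80

0x74 0x80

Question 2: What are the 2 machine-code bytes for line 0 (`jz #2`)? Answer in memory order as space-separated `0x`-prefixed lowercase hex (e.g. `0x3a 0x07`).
0x38 0x02

line 0 (jz): pack op=0x7:5|imm=2:11 = 0x3802; big→ 38 02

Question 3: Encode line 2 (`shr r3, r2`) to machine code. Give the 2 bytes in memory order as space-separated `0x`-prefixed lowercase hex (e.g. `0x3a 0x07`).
L2: shr op=0xe:5|rd=3:3|rs=2:3|pad=0:5 ⇒ 0x7340 ⇒ big 73 40

0x73 0x40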